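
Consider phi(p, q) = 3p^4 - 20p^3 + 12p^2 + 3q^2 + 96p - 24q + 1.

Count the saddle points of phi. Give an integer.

1

phi separates as a function of p plus a function of q, so ∇phi=0 decouples.
∂phi/∂p = 12(p - 4)(p - 2)(p + 1) = 0 at p ∈ {-1, 2, 4}; ∂phi/∂q = 6(q - 4) = 0 at q ∈ {4}.
The Hessian is diagonal: diag(phi_pp, phi_qq). Second derivatives: phi_pp(-1)=180, phi_pp(2)=-72, phi_pp(4)=120; phi_qq(4)=6.
Saddle points occur where the two diagonal entries have opposite signs: (2, 4). Count: 1.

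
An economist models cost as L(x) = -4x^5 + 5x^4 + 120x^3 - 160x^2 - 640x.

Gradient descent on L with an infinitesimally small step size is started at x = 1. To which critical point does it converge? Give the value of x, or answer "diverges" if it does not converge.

2

L'(x) = -20(x - 4)(x - 2)(x + 1)(x + 4), so L'(1) = -600.
Gradient descent moves in the -L' direction, i.e. x is increasing.
The nearest critical point in that direction is x = 2, where L'' = 720 > 0 (a local minimum). The iterate converges there.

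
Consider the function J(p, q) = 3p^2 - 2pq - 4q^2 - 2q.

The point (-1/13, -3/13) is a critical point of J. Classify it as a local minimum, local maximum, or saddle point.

saddle point

The Hessian of J is constant: H = [[6, -2], [-2, -8]].
det(H) = 6·(-8) − (-2)² = -52.
Since det(H) < 0, H is indefinite and the critical point is a saddle point.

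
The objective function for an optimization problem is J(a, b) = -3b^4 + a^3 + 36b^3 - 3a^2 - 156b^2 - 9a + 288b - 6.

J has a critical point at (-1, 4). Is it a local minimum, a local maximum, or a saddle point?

local maximum

The mixed partial ∂²J/∂a∂b is 0, so the Hessian at any point is diag(J_aa, J_bb) = diag(6(a - 1), 12(-3b^2 + 18b - 26)).
At (-1, 4): H = diag(-12, -24).
Both eigenvalues are negative, so H is negative definite: a local maximum.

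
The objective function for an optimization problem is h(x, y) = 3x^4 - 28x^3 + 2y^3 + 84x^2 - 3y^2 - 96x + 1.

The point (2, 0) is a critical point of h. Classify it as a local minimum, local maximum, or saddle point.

local maximum

The mixed partial ∂²h/∂x∂y is 0, so the Hessian at any point is diag(h_xx, h_yy) = diag(12(3x^2 - 14x + 14), 6(2y - 1)).
At (2, 0): H = diag(-24, -6).
Both eigenvalues are negative, so H is negative definite: a local maximum.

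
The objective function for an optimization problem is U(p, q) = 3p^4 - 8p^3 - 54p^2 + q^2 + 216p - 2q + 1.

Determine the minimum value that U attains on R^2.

U(p,q) separates as A(p) + B(q) + 1, so its minimum is min A + min B + 1.
A'(p) = 12(p - 3)(p - 2)(p + 3) vanishes at p ∈ {-3, 2, 3}; B'(q) = 2q - 2 vanishes at q ∈ {1}.
Local minima of A (where A''>0): A(-3)=-675, A(3)=189. Local minima of B: B(1)=-1.
So the global minimum of U is A(-3) + B(1) + 1 = -675 − 1 + 1 = -675, attained at (-3, 1).

-675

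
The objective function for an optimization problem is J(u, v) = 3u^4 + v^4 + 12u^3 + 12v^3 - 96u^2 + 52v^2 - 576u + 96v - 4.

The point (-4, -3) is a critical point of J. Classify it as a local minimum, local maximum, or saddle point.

The mixed partial ∂²J/∂u∂v is 0, so the Hessian at any point is diag(J_uu, J_vv) = diag(12(3u^2 + 6u - 16), 4(3v^2 + 18v + 26)).
At (-4, -3): H = diag(96, -4).
The eigenvalues have opposite signs, so H is indefinite: a saddle point.

saddle point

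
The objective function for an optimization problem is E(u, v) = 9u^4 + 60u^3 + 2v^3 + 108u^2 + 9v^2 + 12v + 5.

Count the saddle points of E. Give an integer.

E separates as a function of u plus a function of v, so ∇E=0 decouples.
∂E/∂u = 36u(u + 2)(u + 3) = 0 at u ∈ {-3, -2, 0}; ∂E/∂v = 6(v + 1)(v + 2) = 0 at v ∈ {-2, -1}.
The Hessian is diagonal: diag(E_uu, E_vv). Second derivatives: E_uu(-3)=108, E_uu(-2)=-72, E_uu(0)=216; E_vv(-2)=-6, E_vv(-1)=6.
Saddle points occur where the two diagonal entries have opposite signs: (-3, -2), (-2, -1), (0, -2). Count: 3.

3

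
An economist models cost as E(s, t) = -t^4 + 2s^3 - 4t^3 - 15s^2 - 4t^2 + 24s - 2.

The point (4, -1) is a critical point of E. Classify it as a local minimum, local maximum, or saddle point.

local minimum

The mixed partial ∂²E/∂s∂t is 0, so the Hessian at any point is diag(E_ss, E_tt) = diag(6(2s - 5), -4(3t^2 + 6t + 2)).
At (4, -1): H = diag(18, 4).
Both eigenvalues are positive, so H is positive definite: a local minimum.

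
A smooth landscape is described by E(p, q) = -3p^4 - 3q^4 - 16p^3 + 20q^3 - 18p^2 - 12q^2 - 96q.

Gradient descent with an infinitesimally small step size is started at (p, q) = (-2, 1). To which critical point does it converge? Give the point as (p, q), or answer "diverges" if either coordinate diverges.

E is separable, so gradient descent decouples: p follows -∂E/∂p, q follows -∂E/∂q.
∂E/∂p = -12p(p + 1)(p + 3); at p=-2 this is -24, so p increases.
∂E/∂q = -12(q - 4)(q - 2)(q + 1); at q=1 this is -72, so q increases.
p converges to its nearest critical value -1 (a local min of the p-part); q converges to 2. The iterate converges to (-1, 2).

(-1, 2)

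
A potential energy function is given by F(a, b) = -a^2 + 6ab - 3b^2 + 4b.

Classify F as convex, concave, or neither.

neither

F is quadratic, so its Hessian is the constant matrix H = [[-2, 6], [6, -6]].
det(H) = -24, tr(H) = -8.
det(H) < 0, so H is indefinite: neither convex nor concave.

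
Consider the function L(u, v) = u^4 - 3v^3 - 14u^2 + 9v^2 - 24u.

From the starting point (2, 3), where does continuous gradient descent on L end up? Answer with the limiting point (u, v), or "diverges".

diverges

L is separable, so gradient descent decouples: u follows -∂L/∂u, v follows -∂L/∂v.
∂L/∂u = 4(u - 3)(u + 1)(u + 2); at u=2 this is -48, so u increases.
∂L/∂v = -9v(v - 2); at v=3 this is -27, so v increases.
The v-coordinate has no critical point in that direction and runs off to infinity.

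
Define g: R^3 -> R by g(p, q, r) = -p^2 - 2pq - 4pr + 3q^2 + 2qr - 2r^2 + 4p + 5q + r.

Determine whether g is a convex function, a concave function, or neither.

neither

g is quadratic, so its Hessian is the constant matrix H = [[-2, -2, -4], [-2, 6, 2], [-4, 2, -4]].
Leading principal minors: -2, -16, 8.
Neither pattern holds ⇒ H is indefinite ⇒ neither convex nor concave.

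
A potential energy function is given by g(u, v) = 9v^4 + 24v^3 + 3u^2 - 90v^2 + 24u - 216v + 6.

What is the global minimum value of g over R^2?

-498

g(u,v) separates as P(u) + Q(v) + 6, so its minimum is min P + min Q + 6.
P'(u) = 6u + 24 vanishes at u ∈ {-4}; Q'(v) = 36(v - 2)(v + 1)(v + 3) vanishes at v ∈ {-3, -1, 2}.
Local minima of P (where P''>0): P(-4)=-48. Local minima of Q: Q(-3)=-81, Q(2)=-456.
So the global minimum of g is P(-4) + Q(2) + 6 = -48 − 456 + 6 = -498, attained at (-4, 2).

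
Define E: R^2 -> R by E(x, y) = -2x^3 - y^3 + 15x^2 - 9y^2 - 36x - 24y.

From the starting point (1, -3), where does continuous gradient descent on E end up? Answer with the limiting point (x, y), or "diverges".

(2, -4)

E is separable, so gradient descent decouples: x follows -∂E/∂x, y follows -∂E/∂y.
∂E/∂x = -6(x - 3)(x - 2); at x=1 this is -12, so x increases.
∂E/∂y = -3(y + 2)(y + 4); at y=-3 this is 3, so y decreases.
x converges to its nearest critical value 2 (a local min of the x-part); y converges to -4. The iterate converges to (2, -4).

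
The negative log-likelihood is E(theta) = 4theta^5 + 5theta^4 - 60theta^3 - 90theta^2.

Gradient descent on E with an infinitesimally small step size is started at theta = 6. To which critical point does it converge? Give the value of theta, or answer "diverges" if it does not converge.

3

E'(theta) = 20theta(theta - 3)(theta + 1)(theta + 3), so E'(6) = 22680.
Gradient descent moves in the -E' direction, i.e. theta is decreasing.
The nearest critical point in that direction is theta = 3, where E'' = 1440 > 0 (a local minimum). The iterate converges there.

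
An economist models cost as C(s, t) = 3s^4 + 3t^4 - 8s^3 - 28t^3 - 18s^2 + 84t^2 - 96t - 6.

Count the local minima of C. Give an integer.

C separates as a function of s plus a function of t, so ∇C=0 decouples.
∂C/∂s = 12s(s - 3)(s + 1) = 0 at s ∈ {-1, 0, 3}; ∂C/∂t = 12(t - 4)(t - 2)(t - 1) = 0 at t ∈ {1, 2, 4}.
The Hessian is diagonal: diag(C_ss, C_tt). Second derivatives: C_ss(-1)=48, C_ss(0)=-36, C_ss(3)=144; C_tt(1)=36, C_tt(2)=-24, C_tt(4)=72.
Local minima occur where both diagonal entries positive: (-1, 1), (-1, 4), (3, 1), (3, 4). Count: 4.

4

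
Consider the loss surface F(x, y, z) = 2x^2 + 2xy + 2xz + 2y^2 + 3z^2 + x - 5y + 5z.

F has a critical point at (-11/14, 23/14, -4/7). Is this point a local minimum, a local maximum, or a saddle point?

local minimum

The Hessian is constant: H = [[4, 2, 2], [2, 4, 0], [2, 0, 6]].
Leading principal minors: Δ₁ = 4, Δ₂ = 12, Δ₃ = 56.
All leading minors are positive, so H is positive definite: a local minimum.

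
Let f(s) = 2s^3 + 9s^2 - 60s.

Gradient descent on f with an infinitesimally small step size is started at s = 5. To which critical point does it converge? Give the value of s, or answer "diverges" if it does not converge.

2

f'(s) = 6(s - 2)(s + 5), so f'(5) = 180.
Gradient descent moves in the -f' direction, i.e. s is decreasing.
The nearest critical point in that direction is s = 2, where f'' = 42 > 0 (a local minimum). The iterate converges there.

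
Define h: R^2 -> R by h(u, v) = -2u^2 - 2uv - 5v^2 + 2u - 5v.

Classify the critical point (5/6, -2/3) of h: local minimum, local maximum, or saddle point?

The Hessian of h is constant: H = [[-4, -2], [-2, -10]].
det(H) = (-4)·(-10) − (-2)² = 36.
det(H) > 0 and tr(H) = -14 < 0, so H is negative definite and the point is a local maximum.

local maximum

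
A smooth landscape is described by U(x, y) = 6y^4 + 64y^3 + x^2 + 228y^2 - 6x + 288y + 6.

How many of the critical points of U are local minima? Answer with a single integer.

2

U separates as a function of x plus a function of y, so ∇U=0 decouples.
∂U/∂x = 2(x - 3) = 0 at x ∈ {3}; ∂U/∂y = 24(y + 1)(y + 3)(y + 4) = 0 at y ∈ {-4, -3, -1}.
The Hessian is diagonal: diag(U_xx, U_yy). Second derivatives: U_xx(3)=2; U_yy(-4)=72, U_yy(-3)=-48, U_yy(-1)=144.
Local minima occur where both diagonal entries positive: (3, -4), (3, -1). Count: 2.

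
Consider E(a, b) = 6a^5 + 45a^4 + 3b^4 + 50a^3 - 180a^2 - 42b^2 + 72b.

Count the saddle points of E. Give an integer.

6

E separates as a function of a plus a function of b, so ∇E=0 decouples.
∂E/∂a = 30a(a - 1)(a + 3)(a + 4) = 0 at a ∈ {-4, -3, 0, 1}; ∂E/∂b = 12(b - 2)(b - 1)(b + 3) = 0 at b ∈ {-3, 1, 2}.
The Hessian is diagonal: diag(E_aa, E_bb). Second derivatives: E_aa(-4)=-600, E_aa(-3)=360, E_aa(0)=-360, E_aa(1)=600; E_bb(-3)=240, E_bb(1)=-48, E_bb(2)=60.
Saddle points occur where the two diagonal entries have opposite signs: (-4, -3), (-4, 2), (-3, 1), (0, -3), (0, 2), (1, 1). Count: 6.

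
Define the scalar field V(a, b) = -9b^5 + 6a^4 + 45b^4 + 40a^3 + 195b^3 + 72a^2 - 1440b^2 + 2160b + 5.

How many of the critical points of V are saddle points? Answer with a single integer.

6

V separates as a function of a plus a function of b, so ∇V=0 decouples.
∂V/∂a = 24a(a + 2)(a + 3) = 0 at a ∈ {-3, -2, 0}; ∂V/∂b = -45(b - 4)(b - 3)(b - 1)(b + 4) = 0 at b ∈ {-4, 1, 3, 4}.
The Hessian is diagonal: diag(V_aa, V_bb). Second derivatives: V_aa(-3)=72, V_aa(-2)=-48, V_aa(0)=144; V_bb(-4)=12600, V_bb(1)=-1350, V_bb(3)=630, V_bb(4)=-1080.
Saddle points occur where the two diagonal entries have opposite signs: (-3, 1), (-3, 4), (-2, -4), (-2, 3), (0, 1), (0, 4). Count: 6.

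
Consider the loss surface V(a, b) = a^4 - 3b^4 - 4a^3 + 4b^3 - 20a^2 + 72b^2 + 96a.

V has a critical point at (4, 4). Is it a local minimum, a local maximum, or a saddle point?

saddle point

The mixed partial ∂²V/∂a∂b is 0, so the Hessian at any point is diag(V_aa, V_bb) = diag(4(3a^2 - 6a - 10), 12(-3b^2 + 2b + 12)).
At (4, 4): H = diag(56, -336).
The eigenvalues have opposite signs, so H is indefinite: a saddle point.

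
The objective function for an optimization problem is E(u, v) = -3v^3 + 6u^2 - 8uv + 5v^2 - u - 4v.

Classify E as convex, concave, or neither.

neither

The term -3v^3 is cubic, so the Hessian is not constant.
∂²E/∂v² = -18v + 10, which takes both signs as v varies (negative for sufficiently large v). A diagonal entry of the Hessian changing sign means the Hessian is neither positive- nor negative-semidefinite on all of R^2.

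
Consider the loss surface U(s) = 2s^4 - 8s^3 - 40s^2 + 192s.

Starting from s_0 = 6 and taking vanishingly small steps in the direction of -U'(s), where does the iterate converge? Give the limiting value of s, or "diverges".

4

U'(s) = 8(s - 4)(s - 2)(s + 3), so U'(6) = 576.
Gradient descent moves in the -U' direction, i.e. s is decreasing.
The nearest critical point in that direction is s = 4, where U'' = 112 > 0 (a local minimum). The iterate converges there.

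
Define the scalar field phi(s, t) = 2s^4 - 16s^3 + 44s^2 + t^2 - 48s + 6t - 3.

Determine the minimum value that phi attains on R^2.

phi(s,t) separates as P(s) + Q(t) − 3, so its minimum is min P + min Q − 3.
P'(s) = 8(s - 3)(s - 2)(s - 1) vanishes at s ∈ {1, 2, 3}; Q'(t) = 2(t + 3) vanishes at t ∈ {-3}.
Local minima of P (where P''>0): P(1)=-18, P(3)=-18. Local minima of Q: Q(-3)=-9.
So the global minimum of phi is P(1) + Q(-3) − 3 = -18 − 9 − 3 = -30, attained at (1, -3).

-30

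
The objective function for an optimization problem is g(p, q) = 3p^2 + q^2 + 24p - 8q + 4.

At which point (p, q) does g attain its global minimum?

g(p,q) separates as A(p) + B(q) + 4, so its minimum is min A + min B + 4.
A'(p) = 6p + 24 vanishes at p ∈ {-4}; B'(q) = 2q - 8 vanishes at q ∈ {4}.
Local minima of A (where A''>0): A(-4)=-48. Local minima of B: B(4)=-16.
So the global minimum of g is A(-4) + B(4) + 4 = -48 − 16 + 4 = -60, attained at (-4, 4).

(-4, 4)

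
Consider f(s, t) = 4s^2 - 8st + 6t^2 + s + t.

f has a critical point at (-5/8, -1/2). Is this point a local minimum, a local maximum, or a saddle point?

local minimum

The Hessian of f is constant: H = [[8, -8], [-8, 12]].
det(H) = 8·12 − (-8)² = 32.
det(H) > 0 and tr(H) = 20 > 0, so H is positive definite and the point is a local minimum.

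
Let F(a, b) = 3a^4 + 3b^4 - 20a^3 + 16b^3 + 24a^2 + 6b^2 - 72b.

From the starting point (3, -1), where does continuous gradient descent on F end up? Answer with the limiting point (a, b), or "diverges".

F is separable, so gradient descent decouples: a follows -∂F/∂a, b follows -∂F/∂b.
∂F/∂a = 12a(a - 4)(a - 1); at a=3 this is -72, so a increases.
∂F/∂b = 12(b - 1)(b + 2)(b + 3); at b=-1 this is -48, so b increases.
a converges to its nearest critical value 4 (a local min of the a-part); b converges to 1. The iterate converges to (4, 1).

(4, 1)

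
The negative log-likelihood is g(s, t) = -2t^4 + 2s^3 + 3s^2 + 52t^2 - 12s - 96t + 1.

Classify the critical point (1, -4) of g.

saddle point

The mixed partial ∂²g/∂s∂t is 0, so the Hessian at any point is diag(g_ss, g_tt) = diag(6(2s + 1), 8(-3t^2 + 13)).
At (1, -4): H = diag(18, -280).
The eigenvalues have opposite signs, so H is indefinite: a saddle point.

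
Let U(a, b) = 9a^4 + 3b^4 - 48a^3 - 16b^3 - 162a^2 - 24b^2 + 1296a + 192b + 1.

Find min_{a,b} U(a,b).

U(a,b) separates as P(a) + Q(b) + 1, so its minimum is min P + min Q + 1.
P'(a) = 36(a - 4)(a - 3)(a + 3) vanishes at a ∈ {-3, 3, 4}; Q'(b) = 12(b - 4)(b - 2)(b + 2) vanishes at b ∈ {-2, 2, 4}.
Local minima of P (where P''>0): P(-3)=-3321, P(4)=1824. Local minima of Q: Q(-2)=-304, Q(4)=128.
So the global minimum of U is P(-3) + Q(-2) + 1 = -3321 − 304 + 1 = -3624, attained at (-3, -2).

-3624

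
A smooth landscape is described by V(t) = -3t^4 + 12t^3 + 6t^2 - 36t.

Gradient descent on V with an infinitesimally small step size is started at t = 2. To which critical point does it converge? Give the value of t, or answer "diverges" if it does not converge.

1

V'(t) = -12(t - 3)(t - 1)(t + 1), so V'(2) = 36.
Gradient descent moves in the -V' direction, i.e. t is decreasing.
The nearest critical point in that direction is t = 1, where V'' = 48 > 0 (a local minimum). The iterate converges there.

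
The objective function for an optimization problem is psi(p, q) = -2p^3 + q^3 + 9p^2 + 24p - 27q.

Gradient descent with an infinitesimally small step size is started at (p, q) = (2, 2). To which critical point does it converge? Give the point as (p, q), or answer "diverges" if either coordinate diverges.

psi is separable, so gradient descent decouples: p follows -∂psi/∂p, q follows -∂psi/∂q.
∂psi/∂p = -6(p - 4)(p + 1); at p=2 this is 36, so p decreases.
∂psi/∂q = 3(q - 3)(q + 3); at q=2 this is -15, so q increases.
p converges to its nearest critical value -1 (a local min of the p-part); q converges to 3. The iterate converges to (-1, 3).

(-1, 3)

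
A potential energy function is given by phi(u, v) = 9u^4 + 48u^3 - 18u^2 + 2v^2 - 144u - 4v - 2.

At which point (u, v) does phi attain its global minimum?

phi(u,v) separates as P(u) + Q(v) − 2, so its minimum is min P + min Q − 2.
P'(u) = 36(u - 1)(u + 1)(u + 4) vanishes at u ∈ {-4, -1, 1}; Q'(v) = 4v - 4 vanishes at v ∈ {1}.
Local minima of P (where P''>0): P(-4)=-480, P(1)=-105. Local minima of Q: Q(1)=-2.
So the global minimum of phi is P(-4) + Q(1) − 2 = -480 − 2 − 2 = -484, attained at (-4, 1).

(-4, 1)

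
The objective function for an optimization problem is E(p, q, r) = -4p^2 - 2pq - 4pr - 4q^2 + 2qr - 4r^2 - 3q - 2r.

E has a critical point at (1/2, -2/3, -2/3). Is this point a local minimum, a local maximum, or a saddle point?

The Hessian is constant: H = [[-8, -2, -4], [-2, -8, 2], [-4, 2, -8]].
Leading principal minors: Δ₁ = -8, Δ₂ = 60, Δ₃ = -288.
The minors alternate sign starting negative (−, +, −), so H is negative definite: a local maximum.

local maximum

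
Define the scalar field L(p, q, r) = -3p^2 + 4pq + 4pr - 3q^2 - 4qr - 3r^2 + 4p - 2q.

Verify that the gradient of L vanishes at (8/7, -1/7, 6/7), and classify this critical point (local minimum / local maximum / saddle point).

local maximum

∇L = (-6p + 4q + 4r + 4, 4p - 6q - 4r - 2, 4p - 4q - 6r); substituting (8/7, -1/7, 6/7) gives ∇L = (0, 0, 0), so (8/7, -1/7, 6/7) is indeed a critical point.
The Hessian is constant: H = [[-6, 4, 4], [4, -6, -4], [4, -4, -6]].
Leading principal minors: Δ₁ = -6, Δ₂ = 20, Δ₃ = -56.
The minors alternate sign starting negative (−, +, −), so H is negative definite: a local maximum.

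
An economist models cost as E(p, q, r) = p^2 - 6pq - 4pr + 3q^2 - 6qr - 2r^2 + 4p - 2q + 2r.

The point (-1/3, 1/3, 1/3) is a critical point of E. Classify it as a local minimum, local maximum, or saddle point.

The Hessian is constant: H = [[2, -6, -4], [-6, 6, -6], [-4, -6, -4]].
Leading principal minors: Δ₁ = 2, Δ₂ = -24, Δ₃ = -360.
The minors fit neither the all-positive nor the alternating-sign pattern, so H is indefinite: a saddle point.

saddle point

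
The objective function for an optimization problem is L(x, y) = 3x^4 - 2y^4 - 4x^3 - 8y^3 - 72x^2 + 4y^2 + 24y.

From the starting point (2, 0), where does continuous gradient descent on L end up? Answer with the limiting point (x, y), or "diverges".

(4, -1)

L is separable, so gradient descent decouples: x follows -∂L/∂x, y follows -∂L/∂y.
∂L/∂x = 12x(x - 4)(x + 3); at x=2 this is -240, so x increases.
∂L/∂y = -8(y - 1)(y + 1)(y + 3); at y=0 this is 24, so y decreases.
x converges to its nearest critical value 4 (a local min of the x-part); y converges to -1. The iterate converges to (4, -1).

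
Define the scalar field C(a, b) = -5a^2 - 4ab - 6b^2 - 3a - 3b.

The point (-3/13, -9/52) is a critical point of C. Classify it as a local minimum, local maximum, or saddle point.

The Hessian of C is constant: H = [[-10, -4], [-4, -12]].
det(H) = (-10)·(-12) − (-4)² = 104.
det(H) > 0 and tr(H) = -22 < 0, so H is negative definite and the point is a local maximum.

local maximum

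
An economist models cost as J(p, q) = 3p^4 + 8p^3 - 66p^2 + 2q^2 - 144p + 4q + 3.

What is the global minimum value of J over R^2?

J(p,q) separates as A(p) + B(q) + 3, so its minimum is min A + min B + 3.
A'(p) = 12(p - 3)(p + 1)(p + 4) vanishes at p ∈ {-4, -1, 3}; B'(q) = 4q + 4 vanishes at q ∈ {-1}.
Local minima of A (where A''>0): A(-4)=-224, A(3)=-567. Local minima of B: B(-1)=-2.
So the global minimum of J is A(3) + B(-1) + 3 = -567 − 2 + 3 = -566, attained at (3, -1).

-566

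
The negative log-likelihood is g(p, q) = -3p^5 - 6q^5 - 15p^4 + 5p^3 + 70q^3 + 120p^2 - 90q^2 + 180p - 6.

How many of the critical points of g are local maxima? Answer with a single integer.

g separates as a function of p plus a function of q, so ∇g=0 decouples.
∂g/∂p = -15(p - 2)(p + 1)(p + 2)(p + 3) = 0 at p ∈ {-3, -2, -1, 2}; ∂g/∂q = -30q(q - 2)(q - 1)(q + 3) = 0 at q ∈ {-3, 0, 1, 2}.
The Hessian is diagonal: diag(g_pp, g_qq). Second derivatives: g_pp(-3)=150, g_pp(-2)=-60, g_pp(-1)=90, g_pp(2)=-900; g_qq(-3)=1800, g_qq(0)=-180, g_qq(1)=120, g_qq(2)=-300.
Local maxima occur where both diagonal entries negative: (-2, 0), (-2, 2), (2, 0), (2, 2). Count: 4.

4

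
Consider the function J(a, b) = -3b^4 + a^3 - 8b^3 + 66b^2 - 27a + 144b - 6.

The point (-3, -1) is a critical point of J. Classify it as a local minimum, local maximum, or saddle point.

saddle point

The mixed partial ∂²J/∂a∂b is 0, so the Hessian at any point is diag(J_aa, J_bb) = diag(6a, 12(-3b^2 - 4b + 11)).
At (-3, -1): H = diag(-18, 144).
The eigenvalues have opposite signs, so H is indefinite: a saddle point.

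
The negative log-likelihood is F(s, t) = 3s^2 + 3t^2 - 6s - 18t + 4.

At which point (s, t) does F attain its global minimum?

(1, 3)

F(s,t) separates as P(s) + Q(t) + 4, so its minimum is min P + min Q + 4.
P'(s) = 6s - 6 vanishes at s ∈ {1}; Q'(t) = 6(t - 3) vanishes at t ∈ {3}.
Local minima of P (where P''>0): P(1)=-3. Local minima of Q: Q(3)=-27.
So the global minimum of F is P(1) + Q(3) + 4 = -3 − 27 + 4 = -26, attained at (1, 3).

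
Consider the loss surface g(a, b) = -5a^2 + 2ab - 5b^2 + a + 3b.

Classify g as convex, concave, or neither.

concave

g is quadratic, so its Hessian is the constant matrix H = [[-10, 2], [2, -10]].
det(H) = 96, tr(H) = -20.
det(H) > 0 and tr(H) < 0, so H is negative definite everywhere: concave.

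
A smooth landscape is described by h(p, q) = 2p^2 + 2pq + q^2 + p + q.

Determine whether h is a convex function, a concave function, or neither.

convex

h is quadratic, so its Hessian is the constant matrix H = [[4, 2], [2, 2]].
det(H) = 4, tr(H) = 6.
det(H) > 0 and tr(H) > 0, so H is positive definite everywhere: convex.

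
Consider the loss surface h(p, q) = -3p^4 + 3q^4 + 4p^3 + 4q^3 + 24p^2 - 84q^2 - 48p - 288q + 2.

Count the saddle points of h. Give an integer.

h separates as a function of p plus a function of q, so ∇h=0 decouples.
∂h/∂p = -12(p - 2)(p - 1)(p + 2) = 0 at p ∈ {-2, 1, 2}; ∂h/∂q = 12(q - 4)(q + 2)(q + 3) = 0 at q ∈ {-3, -2, 4}.
The Hessian is diagonal: diag(h_pp, h_qq). Second derivatives: h_pp(-2)=-144, h_pp(1)=36, h_pp(2)=-48; h_qq(-3)=84, h_qq(-2)=-72, h_qq(4)=504.
Saddle points occur where the two diagonal entries have opposite signs: (-2, -3), (-2, 4), (1, -2), (2, -3), (2, 4). Count: 5.

5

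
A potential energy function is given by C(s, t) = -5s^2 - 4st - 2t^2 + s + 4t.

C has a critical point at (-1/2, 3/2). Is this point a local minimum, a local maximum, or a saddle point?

The Hessian of C is constant: H = [[-10, -4], [-4, -4]].
det(H) = (-10)·(-4) − (-4)² = 24.
det(H) > 0 and tr(H) = -14 < 0, so H is negative definite and the point is a local maximum.

local maximum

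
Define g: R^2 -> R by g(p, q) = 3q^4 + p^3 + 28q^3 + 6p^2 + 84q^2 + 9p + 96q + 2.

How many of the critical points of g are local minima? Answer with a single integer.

g separates as a function of p plus a function of q, so ∇g=0 decouples.
∂g/∂p = 3(p + 1)(p + 3) = 0 at p ∈ {-3, -1}; ∂g/∂q = 12(q + 1)(q + 2)(q + 4) = 0 at q ∈ {-4, -2, -1}.
The Hessian is diagonal: diag(g_pp, g_qq). Second derivatives: g_pp(-3)=-6, g_pp(-1)=6; g_qq(-4)=72, g_qq(-2)=-24, g_qq(-1)=36.
Local minima occur where both diagonal entries positive: (-1, -4), (-1, -1). Count: 2.

2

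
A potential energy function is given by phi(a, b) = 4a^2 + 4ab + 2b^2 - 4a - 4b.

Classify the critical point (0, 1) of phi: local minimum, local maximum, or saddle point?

The Hessian of phi is constant: H = [[8, 4], [4, 4]].
det(H) = 8·4 − 4² = 16.
det(H) > 0 and tr(H) = 12 > 0, so H is positive definite and the point is a local minimum.

local minimum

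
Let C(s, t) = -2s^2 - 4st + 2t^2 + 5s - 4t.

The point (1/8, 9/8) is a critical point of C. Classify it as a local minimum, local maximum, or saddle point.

saddle point

The Hessian of C is constant: H = [[-4, -4], [-4, 4]].
det(H) = (-4)·4 − (-4)² = -32.
Since det(H) < 0, H is indefinite and the critical point is a saddle point.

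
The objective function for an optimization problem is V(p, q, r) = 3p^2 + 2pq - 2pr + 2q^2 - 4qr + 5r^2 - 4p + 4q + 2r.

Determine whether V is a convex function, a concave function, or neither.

V is quadratic, so its Hessian is the constant matrix H = [[6, 2, -2], [2, 4, -4], [-2, -4, 10]].
Leading principal minors: 6, 20, 120.
All positive ⇒ H ≻ 0 ⇒ convex.

convex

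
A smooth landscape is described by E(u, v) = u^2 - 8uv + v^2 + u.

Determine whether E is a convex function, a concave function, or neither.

neither

E is quadratic, so its Hessian is the constant matrix H = [[2, -8], [-8, 2]].
det(H) = -60, tr(H) = 4.
det(H) < 0, so H is indefinite: neither convex nor concave.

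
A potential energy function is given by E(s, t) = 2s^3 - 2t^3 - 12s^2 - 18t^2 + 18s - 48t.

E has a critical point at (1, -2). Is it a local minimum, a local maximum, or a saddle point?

The mixed partial ∂²E/∂s∂t is 0, so the Hessian at any point is diag(E_ss, E_tt) = diag(12(s - 2), -12(t + 3)).
At (1, -2): H = diag(-12, -12).
Both eigenvalues are negative, so H is negative definite: a local maximum.

local maximum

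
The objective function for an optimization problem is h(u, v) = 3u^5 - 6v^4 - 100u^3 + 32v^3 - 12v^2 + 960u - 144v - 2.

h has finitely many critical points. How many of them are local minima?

h separates as a function of u plus a function of v, so ∇h=0 decouples.
∂h/∂u = 15(u - 4)(u - 2)(u + 2)(u + 4) = 0 at u ∈ {-4, -2, 2, 4}; ∂h/∂v = -24(v - 3)(v - 2)(v + 1) = 0 at v ∈ {-1, 2, 3}.
The Hessian is diagonal: diag(h_uu, h_vv). Second derivatives: h_uu(-4)=-1440, h_uu(-2)=720, h_uu(2)=-720, h_uu(4)=1440; h_vv(-1)=-288, h_vv(2)=72, h_vv(3)=-96.
Local minima occur where both diagonal entries positive: (-2, 2), (4, 2). Count: 2.

2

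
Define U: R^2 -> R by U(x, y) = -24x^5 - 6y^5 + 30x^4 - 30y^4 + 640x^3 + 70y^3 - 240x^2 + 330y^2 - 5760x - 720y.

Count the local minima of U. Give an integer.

U separates as a function of x plus a function of y, so ∇U=0 decouples.
∂U/∂x = -120(x - 4)(x - 2)(x + 2)(x + 3) = 0 at x ∈ {-3, -2, 2, 4}; ∂U/∂y = -30(y - 2)(y - 1)(y + 3)(y + 4) = 0 at y ∈ {-4, -3, 1, 2}.
The Hessian is diagonal: diag(U_xx, U_yy). Second derivatives: U_xx(-3)=4200, U_xx(-2)=-2880, U_xx(2)=4800, U_xx(4)=-10080; U_yy(-4)=900, U_yy(-3)=-600, U_yy(1)=600, U_yy(2)=-900.
Local minima occur where both diagonal entries positive: (-3, -4), (-3, 1), (2, -4), (2, 1). Count: 4.

4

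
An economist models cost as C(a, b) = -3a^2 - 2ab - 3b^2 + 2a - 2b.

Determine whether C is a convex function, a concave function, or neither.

C is quadratic, so its Hessian is the constant matrix H = [[-6, -2], [-2, -6]].
det(H) = 32, tr(H) = -12.
det(H) > 0 and tr(H) < 0, so H is negative definite everywhere: concave.

concave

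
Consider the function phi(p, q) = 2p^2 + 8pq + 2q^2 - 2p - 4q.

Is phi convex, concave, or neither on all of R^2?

neither

phi is quadratic, so its Hessian is the constant matrix H = [[4, 8], [8, 4]].
det(H) = -48, tr(H) = 8.
det(H) < 0, so H is indefinite: neither convex nor concave.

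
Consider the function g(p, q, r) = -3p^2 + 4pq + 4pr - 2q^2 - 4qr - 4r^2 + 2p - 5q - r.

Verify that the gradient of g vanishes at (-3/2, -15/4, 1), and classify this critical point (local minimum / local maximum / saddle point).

∇g = (-6p + 4q + 4r + 2, 4p - 4q - 4r - 5, 4p - 4q - 8r - 1); substituting (-3/2, -15/4, 1) gives ∇g = (0, 0, 0), so (-3/2, -15/4, 1) is indeed a critical point.
The Hessian is constant: H = [[-6, 4, 4], [4, -4, -4], [4, -4, -8]].
Leading principal minors: Δ₁ = -6, Δ₂ = 8, Δ₃ = -32.
The minors alternate sign starting negative (−, +, −), so H is negative definite: a local maximum.

local maximum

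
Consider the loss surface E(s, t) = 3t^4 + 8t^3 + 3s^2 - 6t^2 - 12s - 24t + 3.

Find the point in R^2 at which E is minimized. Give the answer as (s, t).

E(s,t) separates as P(s) + Q(t) + 3, so its minimum is min P + min Q + 3.
P'(s) = 6s - 12 vanishes at s ∈ {2}; Q'(t) = 12(t - 1)(t + 1)(t + 2) vanishes at t ∈ {-2, -1, 1}.
Local minima of P (where P''>0): P(2)=-12. Local minima of Q: Q(-2)=8, Q(1)=-19.
So the global minimum of E is P(2) + Q(1) + 3 = -12 − 19 + 3 = -28, attained at (2, 1).

(2, 1)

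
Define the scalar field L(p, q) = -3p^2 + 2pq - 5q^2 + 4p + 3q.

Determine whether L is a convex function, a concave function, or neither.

concave

L is quadratic, so its Hessian is the constant matrix H = [[-6, 2], [2, -10]].
det(H) = 56, tr(H) = -16.
det(H) > 0 and tr(H) < 0, so H is negative definite everywhere: concave.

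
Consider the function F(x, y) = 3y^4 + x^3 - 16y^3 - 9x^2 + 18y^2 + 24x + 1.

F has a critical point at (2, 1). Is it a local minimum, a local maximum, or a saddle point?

local maximum

The mixed partial ∂²F/∂x∂y is 0, so the Hessian at any point is diag(F_xx, F_yy) = diag(6(x - 3), 12(3y^2 - 8y + 3)).
At (2, 1): H = diag(-6, -24).
Both eigenvalues are negative, so H is negative definite: a local maximum.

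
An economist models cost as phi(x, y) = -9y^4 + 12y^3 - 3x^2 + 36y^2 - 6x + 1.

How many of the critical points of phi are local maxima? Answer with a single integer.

2

phi separates as a function of x plus a function of y, so ∇phi=0 decouples.
∂phi/∂x = -6(x + 1) = 0 at x ∈ {-1}; ∂phi/∂y = -36y(y - 2)(y + 1) = 0 at y ∈ {-1, 0, 2}.
The Hessian is diagonal: diag(phi_xx, phi_yy). Second derivatives: phi_xx(-1)=-6; phi_yy(-1)=-108, phi_yy(0)=72, phi_yy(2)=-216.
Local maxima occur where both diagonal entries negative: (-1, -1), (-1, 2). Count: 2.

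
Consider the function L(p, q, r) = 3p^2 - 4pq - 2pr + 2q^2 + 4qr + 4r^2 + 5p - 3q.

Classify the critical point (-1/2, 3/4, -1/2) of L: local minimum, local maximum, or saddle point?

local minimum

The Hessian is constant: H = [[6, -4, -2], [-4, 4, 4], [-2, 4, 8]].
Leading principal minors: Δ₁ = 6, Δ₂ = 8, Δ₃ = 16.
All leading minors are positive, so H is positive definite: a local minimum.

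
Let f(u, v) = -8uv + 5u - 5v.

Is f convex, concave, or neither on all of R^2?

f is quadratic, so its Hessian is the constant matrix H = [[0, -8], [-8, 0]].
det(H) = -64, tr(H) = 0.
det(H) < 0, so H is indefinite: neither convex nor concave.

neither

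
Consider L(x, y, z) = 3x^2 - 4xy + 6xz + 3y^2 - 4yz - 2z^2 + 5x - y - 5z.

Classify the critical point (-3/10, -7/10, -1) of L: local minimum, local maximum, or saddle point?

The Hessian is constant: H = [[6, -4, 6], [-4, 6, -4], [6, -4, -4]].
Leading principal minors: Δ₁ = 6, Δ₂ = 20, Δ₃ = -200.
The minors fit neither the all-positive nor the alternating-sign pattern, so H is indefinite: a saddle point.

saddle point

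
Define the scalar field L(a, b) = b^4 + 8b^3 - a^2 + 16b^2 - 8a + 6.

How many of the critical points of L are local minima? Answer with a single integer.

0

L separates as a function of a plus a function of b, so ∇L=0 decouples.
∂L/∂a = -2(a + 4) = 0 at a ∈ {-4}; ∂L/∂b = 4b(b + 2)(b + 4) = 0 at b ∈ {-4, -2, 0}.
The Hessian is diagonal: diag(L_aa, L_bb). Second derivatives: L_aa(-4)=-2; L_bb(-4)=32, L_bb(-2)=-16, L_bb(0)=32.
Local minima occur where both diagonal entries positive: none. Count: 0.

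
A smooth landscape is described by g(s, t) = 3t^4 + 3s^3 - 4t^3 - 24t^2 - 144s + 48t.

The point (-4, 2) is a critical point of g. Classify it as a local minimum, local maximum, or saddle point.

saddle point

The mixed partial ∂²g/∂s∂t is 0, so the Hessian at any point is diag(g_ss, g_tt) = diag(18s, 12(3t^2 - 2t - 4)).
At (-4, 2): H = diag(-72, 48).
The eigenvalues have opposite signs, so H is indefinite: a saddle point.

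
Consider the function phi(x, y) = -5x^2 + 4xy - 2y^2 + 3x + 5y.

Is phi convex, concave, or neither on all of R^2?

concave

phi is quadratic, so its Hessian is the constant matrix H = [[-10, 4], [4, -4]].
det(H) = 24, tr(H) = -14.
det(H) > 0 and tr(H) < 0, so H is negative definite everywhere: concave.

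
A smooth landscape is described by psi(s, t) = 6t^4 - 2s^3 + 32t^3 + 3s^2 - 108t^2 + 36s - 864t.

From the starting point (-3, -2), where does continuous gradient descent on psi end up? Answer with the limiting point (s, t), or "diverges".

psi is separable, so gradient descent decouples: s follows -∂psi/∂s, t follows -∂psi/∂t.
∂psi/∂s = -6(s - 3)(s + 2); at s=-3 this is -36, so s increases.
∂psi/∂t = 24(t - 3)(t + 3)(t + 4); at t=-2 this is -240, so t increases.
s converges to its nearest critical value -2 (a local min of the s-part); t converges to 3. The iterate converges to (-2, 3).

(-2, 3)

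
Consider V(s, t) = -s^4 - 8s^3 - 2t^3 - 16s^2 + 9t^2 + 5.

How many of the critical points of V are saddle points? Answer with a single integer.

V separates as a function of s plus a function of t, so ∇V=0 decouples.
∂V/∂s = -4s(s + 2)(s + 4) = 0 at s ∈ {-4, -2, 0}; ∂V/∂t = -6t(t - 3) = 0 at t ∈ {0, 3}.
The Hessian is diagonal: diag(V_ss, V_tt). Second derivatives: V_ss(-4)=-32, V_ss(-2)=16, V_ss(0)=-32; V_tt(0)=18, V_tt(3)=-18.
Saddle points occur where the two diagonal entries have opposite signs: (-4, 0), (-2, 3), (0, 0). Count: 3.

3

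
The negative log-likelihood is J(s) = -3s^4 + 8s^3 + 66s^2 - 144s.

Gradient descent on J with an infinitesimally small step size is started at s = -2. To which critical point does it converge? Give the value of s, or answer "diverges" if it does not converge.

J'(s) = -12(s - 4)(s - 1)(s + 3), so J'(-2) = -216.
Gradient descent moves in the -J' direction, i.e. s is increasing.
The nearest critical point in that direction is s = 1, where J'' = 144 > 0 (a local minimum). The iterate converges there.

1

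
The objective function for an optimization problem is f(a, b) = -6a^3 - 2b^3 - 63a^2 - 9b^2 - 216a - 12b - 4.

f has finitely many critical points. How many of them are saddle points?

2

f separates as a function of a plus a function of b, so ∇f=0 decouples.
∂f/∂a = -18(a + 3)(a + 4) = 0 at a ∈ {-4, -3}; ∂f/∂b = -6(b + 1)(b + 2) = 0 at b ∈ {-2, -1}.
The Hessian is diagonal: diag(f_aa, f_bb). Second derivatives: f_aa(-4)=18, f_aa(-3)=-18; f_bb(-2)=6, f_bb(-1)=-6.
Saddle points occur where the two diagonal entries have opposite signs: (-4, -1), (-3, -2). Count: 2.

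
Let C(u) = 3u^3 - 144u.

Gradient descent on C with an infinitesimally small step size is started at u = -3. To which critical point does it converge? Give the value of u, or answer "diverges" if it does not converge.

C'(u) = 9(u - 4)(u + 4), so C'(-3) = -63.
Gradient descent moves in the -C' direction, i.e. u is increasing.
The nearest critical point in that direction is u = 4, where C'' = 72 > 0 (a local minimum). The iterate converges there.

4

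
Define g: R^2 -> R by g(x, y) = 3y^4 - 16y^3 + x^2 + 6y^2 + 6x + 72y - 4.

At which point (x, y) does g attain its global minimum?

(-3, -1)

g(x,y) separates as P(x) + Q(y) − 4, so its minimum is min P + min Q − 4.
P'(x) = 2x + 6 vanishes at x ∈ {-3}; Q'(y) = 12(y - 3)(y - 2)(y + 1) vanishes at y ∈ {-1, 2, 3}.
Local minima of P (where P''>0): P(-3)=-9. Local minima of Q: Q(-1)=-47, Q(3)=81.
So the global minimum of g is P(-3) + Q(-1) − 4 = -9 − 47 − 4 = -60, attained at (-3, -1).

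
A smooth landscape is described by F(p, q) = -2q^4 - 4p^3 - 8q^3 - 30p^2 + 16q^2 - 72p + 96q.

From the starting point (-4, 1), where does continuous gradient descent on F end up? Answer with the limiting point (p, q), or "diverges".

F is separable, so gradient descent decouples: p follows -∂F/∂p, q follows -∂F/∂q.
∂F/∂p = -12(p + 2)(p + 3); at p=-4 this is -24, so p increases.
∂F/∂q = -8(q - 2)(q + 2)(q + 3); at q=1 this is 96, so q decreases.
p converges to its nearest critical value -3 (a local min of the p-part); q converges to -2. The iterate converges to (-3, -2).

(-3, -2)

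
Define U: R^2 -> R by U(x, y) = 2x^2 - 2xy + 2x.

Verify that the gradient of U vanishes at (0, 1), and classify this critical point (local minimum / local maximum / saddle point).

saddle point

∇U = (4x - 2y + 2, -2x); substituting (0, 1) gives ∇U = (0, 0), so (0, 1) is indeed a critical point.
The Hessian of U is constant: H = [[4, -2], [-2, 0]].
det(H) = 4·0 − (-2)² = -4.
Since det(H) < 0, H is indefinite and the critical point is a saddle point.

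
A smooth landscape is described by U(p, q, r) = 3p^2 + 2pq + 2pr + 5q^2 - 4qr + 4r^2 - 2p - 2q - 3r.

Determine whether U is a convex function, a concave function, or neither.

U is quadratic, so its Hessian is the constant matrix H = [[6, 2, 2], [2, 10, -4], [2, -4, 8]].
Leading principal minors: 6, 56, 280.
All positive ⇒ H ≻ 0 ⇒ convex.

convex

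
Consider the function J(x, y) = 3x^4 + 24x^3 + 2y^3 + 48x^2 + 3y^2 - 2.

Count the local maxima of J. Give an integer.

1

J separates as a function of x plus a function of y, so ∇J=0 decouples.
∂J/∂x = 12x(x + 2)(x + 4) = 0 at x ∈ {-4, -2, 0}; ∂J/∂y = 6y(y + 1) = 0 at y ∈ {-1, 0}.
The Hessian is diagonal: diag(J_xx, J_yy). Second derivatives: J_xx(-4)=96, J_xx(-2)=-48, J_xx(0)=96; J_yy(-1)=-6, J_yy(0)=6.
Local maxima occur where both diagonal entries negative: (-2, -1). Count: 1.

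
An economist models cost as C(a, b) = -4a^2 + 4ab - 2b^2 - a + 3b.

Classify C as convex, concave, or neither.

concave

C is quadratic, so its Hessian is the constant matrix H = [[-8, 4], [4, -4]].
det(H) = 16, tr(H) = -12.
det(H) > 0 and tr(H) < 0, so H is negative definite everywhere: concave.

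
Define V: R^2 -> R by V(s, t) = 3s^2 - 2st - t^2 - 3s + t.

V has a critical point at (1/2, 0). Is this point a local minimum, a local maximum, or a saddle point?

The Hessian of V is constant: H = [[6, -2], [-2, -2]].
det(H) = 6·(-2) − (-2)² = -16.
Since det(H) < 0, H is indefinite and the critical point is a saddle point.

saddle point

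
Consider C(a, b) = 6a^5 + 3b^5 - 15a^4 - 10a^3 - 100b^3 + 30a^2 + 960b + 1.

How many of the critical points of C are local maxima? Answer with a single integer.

C separates as a function of a plus a function of b, so ∇C=0 decouples.
∂C/∂a = 30a(a - 2)(a - 1)(a + 1) = 0 at a ∈ {-1, 0, 1, 2}; ∂C/∂b = 15(b - 4)(b - 2)(b + 2)(b + 4) = 0 at b ∈ {-4, -2, 2, 4}.
The Hessian is diagonal: diag(C_aa, C_bb). Second derivatives: C_aa(-1)=-180, C_aa(0)=60, C_aa(1)=-60, C_aa(2)=180; C_bb(-4)=-1440, C_bb(-2)=720, C_bb(2)=-720, C_bb(4)=1440.
Local maxima occur where both diagonal entries negative: (-1, -4), (-1, 2), (1, -4), (1, 2). Count: 4.

4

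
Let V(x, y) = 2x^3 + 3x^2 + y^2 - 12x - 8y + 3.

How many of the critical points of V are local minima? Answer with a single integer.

1

V separates as a function of x plus a function of y, so ∇V=0 decouples.
∂V/∂x = 6(x - 1)(x + 2) = 0 at x ∈ {-2, 1}; ∂V/∂y = 2(y - 4) = 0 at y ∈ {4}.
The Hessian is diagonal: diag(V_xx, V_yy). Second derivatives: V_xx(-2)=-18, V_xx(1)=18; V_yy(4)=2.
Local minima occur where both diagonal entries positive: (1, 4). Count: 1.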